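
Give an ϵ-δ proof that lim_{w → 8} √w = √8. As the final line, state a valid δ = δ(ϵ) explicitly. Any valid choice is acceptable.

Let ϵ > 0 be given. We want δ > 0 such that 0 < |w − 8| < δ implies |√w − √8| < ϵ.
Rationalise: √w − √8 = (w − 8)/(√w + √8), so |√w − √8| = |w − 8|/(√w + √8).
Restrict δ ≤ 8 so that |w − 8| < 8 forces w > 0, and then √w + √8 > √8.
Hence |√w − √8| < |w − 8|/√8, which is < ϵ once |w − 8| < √8·ϵ.
Take δ = min(8, √8·ϵ). If 0 < |w − 8| < δ then w > 0 and |√w − √8| < |w − 8|/√8 < ϵ.

δ = min(8, √8·ϵ)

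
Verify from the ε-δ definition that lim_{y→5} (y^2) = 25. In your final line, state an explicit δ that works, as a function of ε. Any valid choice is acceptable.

Fix ε > 0. We seek δ > 0 with 0 < |y − 5| < δ ⇒ |y^2 − 25| < ε.
Factor: y^2 − 25 = (y − 5)(y + 5), so |y^2 − 25| = |y − 5|·|y + 5|.
Restrict δ ≤ 1. Then |y − 5| < 1 gives |y| < 6, so by the triangle inequality |y + 5| ≤ 6 + 5 = 11.
Hence |y^2 − 25| ≤ 11|y − 5|, which is < ε once |y − 5| < ε/11.
Take δ = min(1, ε/11). If 0 < |y − 5| < δ then both bounds hold and |y^2 − 25| ≤ 11|y − 5| < 11·(ε/11) = ε.

δ = min(1, ε/11)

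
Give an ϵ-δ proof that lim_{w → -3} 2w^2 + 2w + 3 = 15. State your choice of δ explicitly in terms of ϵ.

Suppose ϵ > 0. We want δ > 0 such that 0 < |w + 3| < δ implies |(2w^2 + 2w + 3) − 15| < ϵ.
(2w^2 + 2w + 3) − 15 = 2w^2 + 2w - 12 = (w + 3)(2w - 4).
So |(2w^2 + 2w + 3) − 15| = |w + 3|·|2w - 4|.
Assume first that |w + 3| < 1, so |w| < 4. Then |2w - 4| ≤ 2·4 + 4 = 12.
Hence |(2w^2 + 2w + 3) − 15| ≤ 12|w + 3| < ϵ provided |w + 3| < ϵ/12.
Take δ = min(1, ϵ/12). Then 0 < |w + 3| < δ gives both |w + 3| < 1 and |w + 3| < ϵ/12, so |(2w^2 + 2w + 3) − 15| < ϵ.

δ = min(1, ϵ/12)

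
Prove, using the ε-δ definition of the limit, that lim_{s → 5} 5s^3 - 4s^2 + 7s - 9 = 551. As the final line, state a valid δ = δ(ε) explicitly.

Let ε > 0 be given. We want δ > 0 such that 0 < |s − 5| < δ implies |(5s^3 - 4s^2 + 7s - 9) − 551| < ε.
(5s^3 - 4s^2 + 7s - 9) − 551 = 5s^3 - 4s^2 + 7s - 560 = (s − 5)(5s^2 + 21s + 112).
So |(5s^3 - 4s^2 + 7s - 9) − 551| = |s − 5|·|5s^2 + 21s + 112|.
Assume first that |s − 5| < 1, so |s| < 6. Then |5s^2 + 21s + 112| ≤ 5·6^2 + 21·6 + 112 = 418.
Hence |(5s^3 - 4s^2 + 7s - 9) − 551| ≤ 418|s − 5| < ε provided |s − 5| < ε/418.
Choosing δ = min(1, ε/418) ensures both conditions, hence |(5s^3 - 4s^2 + 7s - 9) − 551| < ε.

δ = min(1, ε/418)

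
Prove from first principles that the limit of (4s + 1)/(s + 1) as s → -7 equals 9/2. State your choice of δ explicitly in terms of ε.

Let ε > 0 be given. We want δ > 0 with 0 < |s + 7| < δ ⇒ |(4s + 1)/(s + 1) − (9/2)| < ε.
Combining over a common denominator, (4s + 1)/(s + 1) − (9/2) = [(4s + 1)·(-6) − (-27)·(s + 1)] / [(-6)·(s + 1)] = 3(s + 7) / ((-6)(s + 1)).
So |(4s + 1)/(s + 1) − (9/2)| = 3|s + 7| / (6·|s + 1|).
Restrict δ ≤ 3. Then |s + 7| < 3 gives |s + 1| = |(s + 7) + (-6)| ≥ 6 − 3 = 3.
Hence |(4s + 1)/(s + 1) − (9/2)| < 3|s + 7|/(6·3) = (1/6)|s + 7|, which is < ε once |s + 7| < 6ε.
Take δ = min(3, 6ε). Then 0 < |s + 7| < δ forces both bounds, so |(4s + 1)/(s + 1) − (9/2)| < ε.

δ = min(3, 6ε)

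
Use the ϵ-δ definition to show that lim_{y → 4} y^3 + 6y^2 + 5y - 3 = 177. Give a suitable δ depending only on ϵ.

Let ϵ > 0 be given. We want δ > 0 such that 0 < |y − 4| < δ implies |(y^3 + 6y^2 + 5y - 3) − 177| < ϵ.
(y^3 + 6y^2 + 5y - 3) − 177 = y^3 + 6y^2 + 5y - 180 = (y − 4)(y^2 + 10y + 45).
So |(y^3 + 6y^2 + 5y - 3) − 177| = |y − 4|·|y^2 + 10y + 45|.
Require δ ≤ 1. Then |y − 4| < 1 gives |y| < 5, and by the triangle inequality |y^2 + 10y + 45| ≤ 5^2 + 10·5 + 45 = 120.
Hence |(y^3 + 6y^2 + 5y - 3) − 177| ≤ 120|y − 4| < ϵ provided |y − 4| < ϵ/120.
Take δ = min(1, ϵ/120). Then 0 < |y − 4| < δ gives both |y − 4| < 1 and |y − 4| < ϵ/120, so |(y^3 + 6y^2 + 5y - 3) − 177| < ϵ.

δ = min(1, ϵ/120)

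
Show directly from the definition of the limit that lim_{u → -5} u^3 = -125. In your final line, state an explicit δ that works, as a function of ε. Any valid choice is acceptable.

Let ε > 0 be given. We seek δ > 0 with 0 < |u + 5| < δ ⇒ |u^3 + 125| < ε.
Factor: u^3 + 125 = (u + 5)(u^2 - 5u + 25), so |u^3 + 125| = |u + 5|·|u^2 - 5u + 25|.
Impose δ ≤ 2 so that |u| < 7; then |u^2 - 5u + 25| ≤ 109.
Hence |u^3 + 125| ≤ 109|u + 5|, which is < ε once |u + 5| < ε/109.
Take δ = min(2, ε/109). If 0 < |u + 5| < δ then both bounds hold and |u^3 + 125| ≤ 109|u + 5| < 109·(ε/109) = ε.

δ = min(2, ε/109)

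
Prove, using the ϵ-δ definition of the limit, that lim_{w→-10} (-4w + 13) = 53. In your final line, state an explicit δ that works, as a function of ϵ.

Suppose ϵ > 0. We need δ > 0 so that 0 < |w + 10| < δ implies |(-4w + 13) − 53| < ϵ.
|(-4w + 13) − 53| = |-4w - 40| = 4|w + 10|.
So 4|w + 10| < ϵ exactly when |w + 10| < ϵ/4.
Choosing δ = ϵ/4 gives |(-4w + 13) − 53| = 4|w + 10| < ϵ whenever |w + 10| < δ.

δ = ϵ/4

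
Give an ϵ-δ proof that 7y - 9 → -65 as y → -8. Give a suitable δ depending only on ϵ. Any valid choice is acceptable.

δ = ϵ/7

Suppose ϵ > 0. We need δ > 0 so that 0 < |y + 8| < δ implies |(7y - 9) + 65| < ϵ.
|(7y - 9) + 65| = |7y + 56| = 7|y + 8|.
So 7|y + 8| < ϵ exactly when |y + 8| < ϵ/7.
Choosing δ = ϵ/7 gives |(7y - 9) + 65| = 7|y + 8| < ϵ whenever |y + 8| < δ.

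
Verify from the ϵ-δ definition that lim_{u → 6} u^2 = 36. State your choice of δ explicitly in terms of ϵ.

δ = min(2, ϵ/14)

Let ϵ > 0 be given. We seek δ > 0 with 0 < |u − 6| < δ ⇒ |u^2 − 36| < ϵ.
Factor: u^2 − 36 = (u − 6)(u + 6), so |u^2 − 36| = |u − 6|·|u + 6|.
Impose δ ≤ 2 so that |u| < 8; then |u + 6| ≤ 14.
Hence |u^2 − 36| ≤ 14|u − 6|, which is < ϵ once |u − 6| < ϵ/14.
Take δ = min(2, ϵ/14). If 0 < |u − 6| < δ then both bounds hold and |u^2 − 36| ≤ 14|u − 6| < 14·(ϵ/14) = ϵ.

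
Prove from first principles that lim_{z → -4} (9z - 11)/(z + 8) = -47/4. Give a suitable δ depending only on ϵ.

δ = min(2, (8/83)ϵ)

Fix ϵ > 0. We want δ > 0 with 0 < |z + 4| < δ ⇒ |(9z - 11)/(z + 8) + 47/4| < ϵ.
Combining over a common denominator, (9z - 11)/(z + 8) + 47/4 = [(9z - 11)·4 − (-47)·(z + 8)] / [4·(z + 8)] = 83(z + 4) / (4(z + 8)).
So |(9z - 11)/(z + 8) + 47/4| = 83|z + 4| / (4·|z + 8|).
Require δ ≤ 2, so |z + 8| ≥ |4| − |z + 4| > 4 − 2 = 2.
Hence |(9z - 11)/(z + 8) + 47/4| < 83|z + 4|/(4·2) = (83/8)|z + 4|, which is < ϵ once |z + 4| < (8/83)ϵ.
Take δ = min(2, (8/83)ϵ). Then 0 < |z + 4| < δ forces both bounds, so |(9z - 11)/(z + 8) + 47/4| < ϵ.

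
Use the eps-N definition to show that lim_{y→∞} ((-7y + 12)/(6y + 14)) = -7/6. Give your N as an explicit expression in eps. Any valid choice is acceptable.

Let eps > 0 be given. We seek N > 0 such that y > N implies |(-7y + 12)/(6y + 14) + 7/6| < eps.
(-7y + 12)/(6y + 14) + 7/6 = (6(-7y + 12) − (-7)(6y + 14)) / (6(6y + 14)) = 170/(6(6y + 14)).
For y > 0 we have 6y + 14 > 6y, so |(-7y + 12)/(6y + 14) + 7/6| = 170/(6(6y + 14)) < 170/(6·6y) = (85/18)/y.
Thus |(-7y + 12)/(6y + 14) + 7/6| < eps whenever y > (85/18)/eps.
Take N = (85/18)/eps. If y > N then |(-7y + 12)/(6y + 14) + 7/6| < (85/18)/y < eps.

N = (85/18)/eps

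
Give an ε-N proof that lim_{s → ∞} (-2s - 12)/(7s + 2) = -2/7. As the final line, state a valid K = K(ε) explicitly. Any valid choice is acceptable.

Fix ε > 0. We seek K > 0 such that s > K implies |(-2s - 12)/(7s + 2) + 2/7| < ε.
(-2s - 12)/(7s + 2) + 2/7 = (7(-2s - 12) − (-2)(7s + 2)) / (7(7s + 2)) = -80/(7(7s + 2)).
For s > 0 we have 7s + 2 > 7s, so |(-2s - 12)/(7s + 2) + 2/7| = 80/(7(7s + 2)) < 80/(7·7s) = (80/49)/s.
Thus |(-2s - 12)/(7s + 2) + 2/7| < ε whenever s > (80/49)/ε.
Take K = (80/49)/ε. If s > K then |(-2s - 12)/(7s + 2) + 2/7| < (80/49)/s < ε.

K = (80/49)/ε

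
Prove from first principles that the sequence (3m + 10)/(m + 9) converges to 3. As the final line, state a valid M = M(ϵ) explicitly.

M = 17/ϵ

Let ϵ > 0 be given. For m ≥ 1, |(3m + 10)/(m + 9) − 3| = |-17|/((m + 9)) = 17/((m + 9)).
Since m + 9 ≥ m for m ≥ 1, this is ≤ 17/(m) = 17/m.
So |(3m + 10)/(m + 9) − 3| < ϵ whenever m > 17/ϵ.
Take M = 17/ϵ. If m > M then |(3m + 10)/(m + 9) − 3| ≤ 17/m < ϵ.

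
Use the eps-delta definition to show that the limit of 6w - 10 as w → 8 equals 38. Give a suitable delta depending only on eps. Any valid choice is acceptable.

Fix eps > 0. We need delta > 0 so that 0 < |w − 8| < delta implies |(6w - 10) − 38| < eps.
|(6w - 10) − 38| = |6w - 48| = 6|w − 8|.
Thus it suffices that |w − 8| < eps/6.
Take delta = eps/6. If 0 < |w − 8| < delta then |(6w - 10) − 38| = 6|w − 8| < 6·(eps/6) = eps.

delta = eps/6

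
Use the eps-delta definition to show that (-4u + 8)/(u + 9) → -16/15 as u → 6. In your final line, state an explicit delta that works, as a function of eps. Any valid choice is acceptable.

Let eps > 0. We want delta > 0 with 0 < |u − 6| < delta ⇒ |(-4u + 8)/(u + 9) + 16/15| < eps.
Combining over a common denominator, (-4u + 8)/(u + 9) + 16/15 = [(-4u + 8)·15 − (-16)·(u + 9)] / [15·(u + 9)] = -44(u − 6) / (15(u + 9)).
So |(-4u + 8)/(u + 9) + 16/15| = 44|u − 6| / (15·|u + 9|).
Require delta ≤ 15/2, so |u + 9| ≥ |15| − |u − 6| > 15 − 15/2 = 15/2.
Hence |(-4u + 8)/(u + 9) + 16/15| < 44|u − 6|/(15·(15/2)) = (88/225)|u − 6|, which is < eps once |u − 6| < (225/88)eps.
Take delta = min(15/2, (225/88)eps). Then 0 < |u − 6| < delta forces both bounds, so |(-4u + 8)/(u + 9) + 16/15| < eps.

delta = min(15/2, (225/88)eps)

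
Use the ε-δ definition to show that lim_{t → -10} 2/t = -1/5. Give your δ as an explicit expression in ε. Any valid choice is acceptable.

δ = min(5, 25ε)

Let ε > 0 be given. We seek δ > 0 such that 0 < |t + 10| < δ implies |2/t + 1/5| < ε.
|2/t + 1/5| = 2·|-10 − t|/(10·|t|) = 2|t + 10|/(10|t|).
Restrict δ ≤ 5. Then |t + 10| < 5 gives |t| > 5, so 10|t| > 50.
Then |2/t + 1/5| < 2|t + 10|/50, which is < ε when |t + 10| < 25ε.
Take δ = min(5, 25ε). Then 0 < |t + 10| < δ gives both |t + 10| < 5 and |t + 10| < 25ε, so |2/t + 1/5| < ε.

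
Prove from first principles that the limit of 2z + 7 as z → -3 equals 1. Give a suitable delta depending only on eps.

Suppose eps > 0. We need delta > 0 so that 0 < |z + 3| < delta implies |(2z + 7) − 1| < eps.
|(2z + 7) − 1| = |2z + 6| = 2|z + 3|.
So 2|z + 3| < eps exactly when |z + 3| < eps/2.
Choosing delta = eps/2 gives |(2z + 7) − 1| = 2|z + 3| < eps whenever |z + 3| < delta.

delta = eps/2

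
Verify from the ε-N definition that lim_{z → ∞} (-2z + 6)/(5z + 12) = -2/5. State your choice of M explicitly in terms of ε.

Let ε > 0 be given. We seek M > 0 such that z > M implies |(-2z + 6)/(5z + 12) + 2/5| < ε.
(-2z + 6)/(5z + 12) + 2/5 = (5(-2z + 6) − (-2)(5z + 12)) / (5(5z + 12)) = 54/(5(5z + 12)).
For z > 0 we have 5z + 12 > 5z, so |(-2z + 6)/(5z + 12) + 2/5| = 54/(5(5z + 12)) < 54/(5·5z) = (54/25)/z.
Thus |(-2z + 6)/(5z + 12) + 2/5| < ε whenever z > (54/25)/ε.
Take M = (54/25)/ε. If z > M then |(-2z + 6)/(5z + 12) + 2/5| < (54/25)/z < ε.

M = (54/25)/ε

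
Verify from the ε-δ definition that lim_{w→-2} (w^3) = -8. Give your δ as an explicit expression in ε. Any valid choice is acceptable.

δ = min(1, ε/19)

Let ε > 0. We seek δ > 0 with 0 < |w + 2| < δ ⇒ |w^3 + 8| < ε.
Factor: w^3 + 8 = (w + 2)(w^2 - 2w + 4), so |w^3 + 8| = |w + 2|·|w^2 - 2w + 4|.
Impose δ ≤ 1 so that |w| < 3; then |w^2 - 2w + 4| ≤ 19.
Hence |w^3 + 8| ≤ 19|w + 2|, which is < ε once |w + 2| < ε/19.
Take δ = min(1, ε/19). If 0 < |w + 2| < δ then both bounds hold and |w^3 + 8| ≤ 19|w + 2| < 19·(ε/19) = ε.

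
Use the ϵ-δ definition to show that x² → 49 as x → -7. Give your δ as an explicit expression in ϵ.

δ = min(1, ϵ/15)

Let ϵ > 0 be given. We seek δ > 0 with 0 < |x + 7| < δ ⇒ |x² − 49| < ϵ.
Factor: x² − 49 = (x + 7)(x - 7), so |x² − 49| = |x + 7|·|x - 7|.
Restrict δ ≤ 1. Then |x + 7| < 1 gives |x| < 8, so by the triangle inequality |x - 7| ≤ 8 + 7 = 15.
Hence |x² − 49| ≤ 15|x + 7|, which is < ϵ once |x + 7| < ϵ/15.
Take δ = min(1, ϵ/15). If 0 < |x + 7| < δ then both bounds hold and |x² − 49| ≤ 15|x + 7| < 15·(ϵ/15) = ϵ.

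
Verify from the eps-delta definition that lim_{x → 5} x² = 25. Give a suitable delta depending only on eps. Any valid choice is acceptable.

Let eps > 0 be given. We seek delta > 0 with 0 < |x − 5| < delta ⇒ |x² − 25| < eps.
Factor: x² − 25 = (x − 5)(x + 5), so |x² − 25| = |x − 5|·|x + 5|.
Restrict delta ≤ 1. Then |x − 5| < 1 gives |x| < 6, so by the triangle inequality |x + 5| ≤ 6 + 5 = 11.
Hence |x² − 25| ≤ 11|x − 5|, which is < eps once |x − 5| < eps/11.
Take delta = min(1, eps/11). If 0 < |x − 5| < delta then both bounds hold and |x² − 25| ≤ 11|x − 5| < 11·(eps/11) = eps.

delta = min(1, eps/11)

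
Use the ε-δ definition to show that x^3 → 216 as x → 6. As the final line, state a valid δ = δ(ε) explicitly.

Suppose ε > 0. We seek δ > 0 with 0 < |x − 6| < δ ⇒ |x^3 − 216| < ε.
Factor: x^3 − 216 = (x − 6)(x^2 + 6x + 36), so |x^3 − 216| = |x − 6|·|x^2 + 6x + 36|.
Restrict δ ≤ 1. Then |x − 6| < 1 gives |x| < 7, so by the triangle inequality |x^2 + 6x + 36| ≤ 7^2 + 6·7 + 36 = 127.
Hence |x^3 − 216| ≤ 127|x − 6|, which is < ε once |x − 6| < ε/127.
Take δ = min(1, ε/127). If 0 < |x − 6| < δ then both bounds hold and |x^3 − 216| ≤ 127|x − 6| < 127·(ε/127) = ε.

δ = min(1, ε/127)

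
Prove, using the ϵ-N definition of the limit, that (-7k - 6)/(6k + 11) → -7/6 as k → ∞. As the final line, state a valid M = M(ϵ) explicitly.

M = (41/36)/ϵ

Let ϵ > 0. For k ≥ 1, |(-7k - 6)/(6k + 11) + 7/6| = |41|/(6(6k + 11)) = 41/(6(6k + 11)).
Since 6k + 11 ≥ 6k for k ≥ 1, this is ≤ 41/(6·6k) = (41/36)/k.
So |(-7k - 6)/(6k + 11) + 7/6| < ϵ whenever k > (41/36)/ϵ.
Take M = (41/36)/ϵ. If k > M then |(-7k - 6)/(6k + 11) + 7/6| ≤ (41/36)/k < ϵ.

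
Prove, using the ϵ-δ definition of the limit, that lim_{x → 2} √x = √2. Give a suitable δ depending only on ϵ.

δ = min(2, √2·ϵ)

Let ϵ > 0. We want δ > 0 such that 0 < |x − 2| < δ implies |√x − √2| < ϵ.
Multiplying by the conjugate, |√x − √2| = |x − 2|/(√x + √2).
Restrict δ ≤ 2 so that |x − 2| < 2 forces x > 0, and then √x + √2 > √2.
Hence |√x − √2| < |x − 2|/√2, which is < ϵ once |x − 2| < √2·ϵ.
Take δ = min(2, √2·ϵ). If 0 < |x − 2| < δ then x > 0 and |√x − √2| < |x − 2|/√2 < ϵ.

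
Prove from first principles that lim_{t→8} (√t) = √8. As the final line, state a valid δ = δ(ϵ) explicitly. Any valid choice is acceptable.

δ = min(8, √8·ϵ)

Let ϵ > 0. We want δ > 0 such that 0 < |t − 8| < δ implies |√t − √8| < ϵ.
Rationalise: √t − √8 = (t − 8)/(√t + √8), so |√t − √8| = |t − 8|/(√t + √8).
Restrict δ ≤ 8 so that |t − 8| < 8 forces t > 0, and then √t + √8 > √8.
Hence |√t − √8| < |t − 8|/√8, which is < ϵ once |t − 8| < √8·ϵ.
Take δ = min(8, √8·ϵ). If 0 < |t − 8| < δ then t > 0 and |√t − √8| < |t − 8|/√8 < ϵ.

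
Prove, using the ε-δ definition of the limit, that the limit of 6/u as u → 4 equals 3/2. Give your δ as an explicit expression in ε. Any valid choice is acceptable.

Let ε > 0 be given. We seek δ > 0 such that 0 < |u − 4| < δ implies |6/u − (3/2)| < ε.
|6/u − (3/2)| = 6·|4 − u|/(4·|u|) = 6|u − 4|/(4|u|).
Require δ ≤ 2 so that |u| > 4 − 2 = 2, hence 4|u| > 8.
Then |6/u − (3/2)| < 6|u − 4|/8, which is < ε when |u − 4| < (4/3)ε.
Take δ = min(2, (4/3)ε). Then 0 < |u − 4| < δ gives both |u − 4| < 2 and |u − 4| < (4/3)ε, so |6/u − (3/2)| < ε.

δ = min(2, (4/3)ε)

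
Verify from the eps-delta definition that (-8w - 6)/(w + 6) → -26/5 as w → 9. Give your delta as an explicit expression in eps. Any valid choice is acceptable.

Let eps > 0 be given. We want delta > 0 with 0 < |w − 9| < delta ⇒ |(-8w - 6)/(w + 6) + 26/5| < eps.
Combining over a common denominator, (-8w - 6)/(w + 6) + 26/5 = [(-8w - 6)·15 − (-78)·(w + 6)] / [15·(w + 6)] = -42(w − 9) / (15(w + 6)).
So |(-8w - 6)/(w + 6) + 26/5| = 42|w − 9| / (15·|w + 6|).
Require delta ≤ 15/2, so |w + 6| ≥ |15| − |w − 9| > 15 − 15/2 = 15/2.
Hence |(-8w - 6)/(w + 6) + 26/5| < 42|w − 9|/(15·(15/2)) = (28/75)|w − 9|, which is < eps once |w − 9| < (75/28)eps.
Take delta = min(15/2, (75/28)eps). Then 0 < |w − 9| < delta forces both bounds, so |(-8w - 6)/(w + 6) + 26/5| < eps.

delta = min(15/2, (75/28)eps)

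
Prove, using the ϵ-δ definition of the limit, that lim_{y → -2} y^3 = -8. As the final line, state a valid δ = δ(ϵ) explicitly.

Fix ϵ > 0. We seek δ > 0 with 0 < |y + 2| < δ ⇒ |y^3 + 8| < ϵ.
Factor: y^3 + 8 = (y + 2)(y^2 - 2y + 4), so |y^3 + 8| = |y + 2|·|y^2 - 2y + 4|.
Restrict δ ≤ 1. Then |y + 2| < 1 gives |y| < 3, so by the triangle inequality |y^2 - 2y + 4| ≤ 3^2 + 2·3 + 4 = 19.
Hence |y^3 + 8| ≤ 19|y + 2|, which is < ϵ once |y + 2| < ϵ/19.
Take δ = min(1, ϵ/19). If 0 < |y + 2| < δ then both bounds hold and |y^3 + 8| ≤ 19|y + 2| < 19·(ϵ/19) = ϵ.

δ = min(1, ϵ/19)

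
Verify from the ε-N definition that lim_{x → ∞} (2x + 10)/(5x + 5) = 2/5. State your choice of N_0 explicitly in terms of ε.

Suppose ε > 0. We seek N_0 > 0 such that x > N_0 implies |(2x + 10)/(5x + 5) − (2/5)| < ε.
(2x + 10)/(5x + 5) − (2/5) = (5(2x + 10) − 2(5x + 5)) / (5(5x + 5)) = 40/(5(5x + 5)).
For x > 0 we have 5x + 5 > 5x, so |(2x + 10)/(5x + 5) − (2/5)| = 40/(5(5x + 5)) < 40/(5·5x) = (8/5)/x.
Thus |(2x + 10)/(5x + 5) − (2/5)| < ε whenever x > (8/5)/ε.
Take N_0 = (8/5)/ε. If x > N_0 then |(2x + 10)/(5x + 5) − (2/5)| < (8/5)/x < ε.

N_0 = (8/5)/ε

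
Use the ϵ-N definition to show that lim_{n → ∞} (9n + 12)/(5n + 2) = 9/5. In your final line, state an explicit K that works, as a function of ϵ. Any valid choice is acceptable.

K = (42/25)/ϵ

Fix ϵ > 0. For n ≥ 1, |(9n + 12)/(5n + 2) − (9/5)| = |42|/(5(5n + 2)) = 42/(5(5n + 2)).
Since 5n + 2 ≥ 5n for n ≥ 1, this is ≤ 42/(5·5n) = (42/25)/n.
So |(9n + 12)/(5n + 2) − (9/5)| < ϵ whenever n > (42/25)/ϵ.
Take K = (42/25)/ϵ. If n > K then |(9n + 12)/(5n + 2) − (9/5)| ≤ (42/25)/n < ϵ.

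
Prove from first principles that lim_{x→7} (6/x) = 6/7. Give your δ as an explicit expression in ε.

Let ε > 0 be given. We seek δ > 0 such that 0 < |x − 7| < δ implies |6/x − (6/7)| < ε.
|6/x − (6/7)| = 6·|7 − x|/(7·|x|) = 6|x − 7|/(7|x|).
Restrict δ ≤ 7/2. Then |x − 7| < 7/2 gives |x| > 7/2, so 7|x| > 49/2.
Then |6/x − (6/7)| < 6|x − 7|/(49/2), which is < ε when |x − 7| < (49/12)ε.
Take δ = min(7/2, (49/12)ε). Then 0 < |x − 7| < δ gives both |x − 7| < 7/2 and |x − 7| < (49/12)ε, so |6/x − (6/7)| < ε.

δ = min(7/2, (49/12)ε)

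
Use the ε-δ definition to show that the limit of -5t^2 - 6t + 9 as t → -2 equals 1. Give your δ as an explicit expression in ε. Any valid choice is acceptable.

Suppose ε > 0. We want δ > 0 such that 0 < |t + 2| < δ implies |(-5t^2 - 6t + 9) − 1| < ε.
(-5t^2 - 6t + 9) − 1 = -5t^2 - 6t + 8 = (t + 2)(-5t + 4).
So |(-5t^2 - 6t + 9) − 1| = |t + 2|·|-5t + 4|.
Require δ ≤ 1. Then |t + 2| < 1 gives |t| < 3, and by the triangle inequality |-5t + 4| ≤ 5·3 + 4 = 19.
Hence |(-5t^2 - 6t + 9) − 1| ≤ 19|t + 2| < ε provided |t + 2| < ε/19.
Choosing δ = min(1, ε/19) ensures both conditions, hence |(-5t^2 - 6t + 9) − 1| < ε.

δ = min(1, ε/19)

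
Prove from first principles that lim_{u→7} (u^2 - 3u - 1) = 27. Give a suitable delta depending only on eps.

delta = min(1, eps/12)

Fix eps > 0. We want delta > 0 such that 0 < |u − 7| < delta implies |(u^2 - 3u - 1) − 27| < eps.
(u^2 - 3u - 1) − 27 = u^2 - 3u - 28 = (u − 7)(u + 4).
So |(u^2 - 3u - 1) − 27| = |u − 7|·|u + 4|.
Assume first that |u − 7| < 1, so |u| < 8. Then |u + 4| ≤ 8 + 4 = 12.
Hence |(u^2 - 3u - 1) − 27| ≤ 12|u − 7| < eps provided |u − 7| < eps/12.
Take delta = min(1, eps/12). Then 0 < |u − 7| < delta gives both |u − 7| < 1 and |u − 7| < eps/12, so |(u^2 - 3u - 1) − 27| < eps.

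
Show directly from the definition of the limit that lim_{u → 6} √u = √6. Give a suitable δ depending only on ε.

Fix ε > 0. We want δ > 0 such that 0 < |u − 6| < δ implies |√u − √6| < ε.
Multiplying by the conjugate, |√u − √6| = |u − 6|/(√u + √6).
Restrict δ ≤ 6 so that |u − 6| < 6 forces u > 0, and then √u + √6 > √6.
Hence |√u − √6| < |u − 6|/√6, which is < ε once |u − 6| < √6·ε.
Take δ = min(6, √6·ε). If 0 < |u − 6| < δ then u > 0 and |√u − √6| < |u − 6|/√6 < ε.

δ = min(6, √6·ε)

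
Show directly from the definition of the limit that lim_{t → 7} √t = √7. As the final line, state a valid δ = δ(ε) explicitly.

δ = min(7, √7·ε)

Fix ε > 0. We want δ > 0 such that 0 < |t − 7| < δ implies |√t − √7| < ε.
Rationalise: √t − √7 = (t − 7)/(√t + √7), so |√t − √7| = |t − 7|/(√t + √7).
Restrict δ ≤ 7 so that |t − 7| < 7 forces t > 0, and then √t + √7 > √7.
Hence |√t − √7| < |t − 7|/√7, which is < ε once |t − 7| < √7·ε.
Take δ = min(7, √7·ε). If 0 < |t − 7| < δ then t > 0 and |√t − √7| < |t − 7|/√7 < ε.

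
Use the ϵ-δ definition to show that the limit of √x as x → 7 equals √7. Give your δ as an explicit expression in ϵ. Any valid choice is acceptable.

Suppose ϵ > 0. We want δ > 0 such that 0 < |x − 7| < δ implies |√x − √7| < ϵ.
Rationalise: √x − √7 = (x − 7)/(√x + √7), so |√x − √7| = |x − 7|/(√x + √7).
Restrict δ ≤ 7 so that |x − 7| < 7 forces x > 0, and then √x + √7 > √7.
Hence |√x − √7| < |x − 7|/√7, which is < ϵ once |x − 7| < √7·ϵ.
Take δ = min(7, √7·ϵ). If 0 < |x − 7| < δ then x > 0 and |√x − √7| < |x − 7|/√7 < ϵ.

δ = min(7, √7·ϵ)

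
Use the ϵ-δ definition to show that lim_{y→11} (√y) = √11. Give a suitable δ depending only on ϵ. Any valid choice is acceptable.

Let ϵ > 0 be given. We want δ > 0 such that 0 < |y − 11| < δ implies |√y − √11| < ϵ.
Multiplying by the conjugate, |√y − √11| = |y − 11|/(√y + √11).
Restrict δ ≤ 11 so that |y − 11| < 11 forces y > 0, and then √y + √11 > √11.
Hence |√y − √11| < |y − 11|/√11, which is < ϵ once |y − 11| < √11·ϵ.
Take δ = min(11, √11·ϵ). If 0 < |y − 11| < δ then y > 0 and |√y − √11| < |y − 11|/√11 < ϵ.

δ = min(11, √11·ϵ)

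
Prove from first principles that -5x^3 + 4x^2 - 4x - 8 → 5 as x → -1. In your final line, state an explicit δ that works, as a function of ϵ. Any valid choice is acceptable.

δ = min(1, ϵ/51)

Fix ϵ > 0. We want δ > 0 such that 0 < |x + 1| < δ implies |(-5x^3 + 4x^2 - 4x - 8) − 5| < ϵ.
(-5x^3 + 4x^2 - 4x - 8) − 5 = -5x^3 + 4x^2 - 4x - 13 = (x + 1)(-5x^2 + 9x - 13).
So |(-5x^3 + 4x^2 - 4x - 8) − 5| = |x + 1|·|-5x^2 + 9x - 13|.
Require δ ≤ 1. Then |x + 1| < 1 gives |x| < 2, and by the triangle inequality |-5x^2 + 9x - 13| ≤ 5·2^2 + 9·2 + 13 = 51.
Hence |(-5x^3 + 4x^2 - 4x - 8) − 5| ≤ 51|x + 1| < ϵ provided |x + 1| < ϵ/51.
Take δ = min(1, ϵ/51). Then 0 < |x + 1| < δ gives both |x + 1| < 1 and |x + 1| < ϵ/51, so |(-5x^3 + 4x^2 - 4x - 8) − 5| < ϵ.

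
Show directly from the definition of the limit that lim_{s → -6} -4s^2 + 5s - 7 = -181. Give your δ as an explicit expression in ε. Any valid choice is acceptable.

Fix ε > 0. We want δ > 0 such that 0 < |s + 6| < δ implies |(-4s^2 + 5s - 7) + 181| < ε.
(-4s^2 + 5s - 7) + 181 = -4s^2 + 5s + 174 = (s + 6)(-4s + 29).
So |(-4s^2 + 5s - 7) + 181| = |s + 6|·|-4s + 29|.
Assume first that |s + 6| < 1, so |s| < 7. Then |-4s + 29| ≤ 4·7 + 29 = 57.
Hence |(-4s^2 + 5s - 7) + 181| ≤ 57|s + 6| < ε provided |s + 6| < ε/57.
Choosing δ = min(1, ε/57) ensures both conditions, hence |(-4s^2 + 5s - 7) + 181| < ε.

δ = min(1, ε/57)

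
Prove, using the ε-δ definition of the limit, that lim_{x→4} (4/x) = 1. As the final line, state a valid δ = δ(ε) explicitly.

Fix ε > 0. We seek δ > 0 such that 0 < |x − 4| < δ implies |4/x − 1| < ε.
|4/x − 1| = 4·|4 − x|/(4·|x|) = 4|x − 4|/(4|x|).
Restrict δ ≤ 2. Then |x − 4| < 2 gives |x| > 2, so 4|x| > 8.
Then |4/x − 1| < 4|x − 4|/8, which is < ε when |x − 4| < 2ε.
Take δ = min(2, 2ε). Then 0 < |x − 4| < δ gives both |x − 4| < 2 and |x − 4| < 2ε, so |4/x − 1| < ε.

δ = min(2, 2ε)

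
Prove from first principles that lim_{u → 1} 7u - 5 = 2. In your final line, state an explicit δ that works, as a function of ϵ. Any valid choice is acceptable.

δ = ϵ/7

Let ϵ > 0. We need δ > 0 so that 0 < |u − 1| < δ implies |(7u - 5) − 2| < ϵ.
Since (7u - 5) − 2 = 7(u − 1), we have |(7u - 5) − 2| = 7|u − 1|.
So 7|u − 1| < ϵ exactly when |u − 1| < ϵ/7.
Choosing δ = ϵ/7 gives |(7u - 5) − 2| = 7|u − 1| < ϵ whenever |u − 1| < δ.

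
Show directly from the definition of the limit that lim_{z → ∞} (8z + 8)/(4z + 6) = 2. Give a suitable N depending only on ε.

Suppose ε > 0. We seek N > 0 such that z > N implies |(8z + 8)/(4z + 6) − 2| < ε.
(8z + 8)/(4z + 6) − 2 = (4(8z + 8) − 8(4z + 6)) / (4(4z + 6)) = -16/(4(4z + 6)).
For z > 0 we have 4z + 6 > 4z, so |(8z + 8)/(4z + 6) − 2| = 16/(4(4z + 6)) < 16/(4·4z) = 1/z.
Thus |(8z + 8)/(4z + 6) − 2| < ε whenever z > 1/ε.
Take N = 1/ε. If z > N then |(8z + 8)/(4z + 6) − 2| < 1/z < ε.

N = 1/ε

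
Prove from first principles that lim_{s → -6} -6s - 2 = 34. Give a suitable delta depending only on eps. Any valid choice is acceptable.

Suppose eps > 0. We need delta > 0 so that 0 < |s + 6| < delta implies |(-6s - 2) − 34| < eps.
Since (-6s - 2) − 34 = -6(s + 6), we have |(-6s - 2) − 34| = 6|s + 6|.
So 6|s + 6| < eps exactly when |s + 6| < eps/6.
Take delta = eps/6. If 0 < |s + 6| < delta then |(-6s - 2) − 34| = 6|s + 6| < 6·(eps/6) = eps.

delta = eps/6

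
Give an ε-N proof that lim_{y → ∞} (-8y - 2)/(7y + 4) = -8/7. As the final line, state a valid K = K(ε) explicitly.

Let ε > 0 be given. We seek K > 0 such that y > K implies |(-8y - 2)/(7y + 4) + 8/7| < ε.
(-8y - 2)/(7y + 4) + 8/7 = (7(-8y - 2) − (-8)(7y + 4)) / (7(7y + 4)) = 18/(7(7y + 4)).
For y > 0 we have 7y + 4 > 7y, so |(-8y - 2)/(7y + 4) + 8/7| = 18/(7(7y + 4)) < 18/(7·7y) = (18/49)/y.
Thus |(-8y - 2)/(7y + 4) + 8/7| < ε whenever y > (18/49)/ε.
Take K = (18/49)/ε. If y > K then |(-8y - 2)/(7y + 4) + 8/7| < (18/49)/y < ε.

K = (18/49)/ε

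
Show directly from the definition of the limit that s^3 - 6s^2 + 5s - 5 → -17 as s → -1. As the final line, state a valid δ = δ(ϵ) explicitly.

Let ϵ > 0 be given. We want δ > 0 such that 0 < |s + 1| < δ implies |(s^3 - 6s^2 + 5s - 5) + 17| < ϵ.
(s^3 - 6s^2 + 5s - 5) + 17 = s^3 - 6s^2 + 5s + 12 = (s + 1)(s^2 - 7s + 12).
So |(s^3 - 6s^2 + 5s - 5) + 17| = |s + 1|·|s^2 - 7s + 12|.
Require δ ≤ 1. Then |s + 1| < 1 gives |s| < 2, and by the triangle inequality |s^2 - 7s + 12| ≤ 2^2 + 7·2 + 12 = 30.
Hence |(s^3 - 6s^2 + 5s - 5) + 17| ≤ 30|s + 1| < ϵ provided |s + 1| < ϵ/30.
Choosing δ = min(1, ϵ/30) ensures both conditions, hence |(s^3 - 6s^2 + 5s - 5) + 17| < ϵ.

δ = min(1, ϵ/30)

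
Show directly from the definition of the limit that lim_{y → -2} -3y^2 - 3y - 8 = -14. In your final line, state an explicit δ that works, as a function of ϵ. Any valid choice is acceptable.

Let ϵ > 0 be given. We want δ > 0 such that 0 < |y + 2| < δ implies |(-3y^2 - 3y - 8) + 14| < ϵ.
(-3y^2 - 3y - 8) + 14 = -3y^2 - 3y + 6 = (y + 2)(-3y + 3).
So |(-3y^2 - 3y - 8) + 14| = |y + 2|·|-3y + 3|.
Assume first that |y + 2| < 1, so |y| < 3. Then |-3y + 3| ≤ 3·3 + 3 = 12.
Hence |(-3y^2 - 3y - 8) + 14| ≤ 12|y + 2| < ϵ provided |y + 2| < ϵ/12.
Take δ = min(1, ϵ/12). Then 0 < |y + 2| < δ gives both |y + 2| < 1 and |y + 2| < ϵ/12, so |(-3y^2 - 3y - 8) + 14| < ϵ.

δ = min(1, ϵ/12)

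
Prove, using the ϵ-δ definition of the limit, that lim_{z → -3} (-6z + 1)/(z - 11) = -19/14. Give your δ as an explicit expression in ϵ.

Let ϵ > 0 be given. We want δ > 0 with 0 < |z + 3| < δ ⇒ |(-6z + 1)/(z - 11) + 19/14| < ϵ.
Combining over a common denominator, (-6z + 1)/(z - 11) + 19/14 = [(-6z + 1)·(-14) − 19·(z - 11)] / [(-14)·(z - 11)] = 65(z + 3) / ((-14)(z - 11)).
So |(-6z + 1)/(z - 11) + 19/14| = 65|z + 3| / (14·|z − 11|).
Require δ ≤ 7, so |z − 11| ≥ |-14| − |z + 3| > 14 − 7 = 7.
Hence |(-6z + 1)/(z - 11) + 19/14| < 65|z + 3|/(14·7) = (65/98)|z + 3|, which is < ϵ once |z + 3| < (98/65)ϵ.
Take δ = min(7, (98/65)ϵ). Then 0 < |z + 3| < δ forces both bounds, so |(-6z + 1)/(z - 11) + 19/14| < ϵ.

δ = min(7, (98/65)ϵ)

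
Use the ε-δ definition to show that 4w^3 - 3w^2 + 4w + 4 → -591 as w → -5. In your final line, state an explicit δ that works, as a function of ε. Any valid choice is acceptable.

Let ε > 0. We want δ > 0 such that 0 < |w + 5| < δ implies |(4w^3 - 3w^2 + 4w + 4) + 591| < ε.
(4w^3 - 3w^2 + 4w + 4) + 591 = 4w^3 - 3w^2 + 4w + 595 = (w + 5)(4w^2 - 23w + 119).
So |(4w^3 - 3w^2 + 4w + 4) + 591| = |w + 5|·|4w^2 - 23w + 119|.
Assume first that |w + 5| < 1, so |w| < 6. Then |4w^2 - 23w + 119| ≤ 4·6^2 + 23·6 + 119 = 401.
Hence |(4w^3 - 3w^2 + 4w + 4) + 591| ≤ 401|w + 5| < ε provided |w + 5| < ε/401.
Choosing δ = min(1, ε/401) ensures both conditions, hence |(4w^3 - 3w^2 + 4w + 4) + 591| < ε.

δ = min(1, ε/401)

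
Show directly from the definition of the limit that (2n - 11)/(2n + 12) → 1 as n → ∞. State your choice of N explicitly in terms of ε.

Fix ε > 0. For n ≥ 1, |(2n - 11)/(2n + 12) − 1| = |-46|/(2(2n + 12)) = 46/(2(2n + 12)).
Since 2n + 12 ≥ 2n for n ≥ 1, this is ≤ 46/(2·2n) = (23/2)/n.
So |(2n - 11)/(2n + 12) − 1| < ε whenever n > (23/2)/ε.
Take N = (23/2)/ε. If n > N then |(2n - 11)/(2n + 12) − 1| ≤ (23/2)/n < ε.

N = (23/2)/ε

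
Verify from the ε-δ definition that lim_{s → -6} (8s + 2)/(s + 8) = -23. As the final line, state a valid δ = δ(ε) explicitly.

Suppose ε > 0. We want δ > 0 with 0 < |s + 6| < δ ⇒ |(8s + 2)/(s + 8) + 23| < ε.
Combining over a common denominator, (8s + 2)/(s + 8) + 23 = [(8s + 2)·2 − (-46)·(s + 8)] / [2·(s + 8)] = 62(s + 6) / (2(s + 8)).
So |(8s + 2)/(s + 8) + 23| = 62|s + 6| / (2·|s + 8|).
Require δ ≤ 1, so |s + 8| ≥ |2| − |s + 6| > 2 − 1 = 1.
Hence |(8s + 2)/(s + 8) + 23| < 62|s + 6|/(2·1) = 31|s + 6|, which is < ε once |s + 6| < (1/31)ε.
Take δ = min(1, (1/31)ε). Then 0 < |s + 6| < δ forces both bounds, so |(8s + 2)/(s + 8) + 23| < ε.

δ = min(1, (1/31)ε)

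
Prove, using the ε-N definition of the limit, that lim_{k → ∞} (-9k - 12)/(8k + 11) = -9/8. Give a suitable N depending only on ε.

N = (3/64)/ε

Let ε > 0. For k ≥ 1, |(-9k - 12)/(8k + 11) + 9/8| = |3|/(8(8k + 11)) = 3/(8(8k + 11)).
Since 8k + 11 ≥ 8k for k ≥ 1, this is ≤ 3/(8·8k) = (3/64)/k.
So |(-9k - 12)/(8k + 11) + 9/8| < ε whenever k > (3/64)/ε.
Take N = (3/64)/ε. If k > N then |(-9k - 12)/(8k + 11) + 9/8| ≤ (3/64)/k < ε.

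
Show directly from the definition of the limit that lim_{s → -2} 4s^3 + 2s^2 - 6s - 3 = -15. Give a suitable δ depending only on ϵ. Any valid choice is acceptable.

Fix ϵ > 0. We want δ > 0 such that 0 < |s + 2| < δ implies |(4s^3 + 2s^2 - 6s - 3) + 15| < ϵ.
(4s^3 + 2s^2 - 6s - 3) + 15 = 4s^3 + 2s^2 - 6s + 12 = (s + 2)(4s^2 - 6s + 6).
So |(4s^3 + 2s^2 - 6s - 3) + 15| = |s + 2|·|4s^2 - 6s + 6|.
Assume first that |s + 2| < 1, so |s| < 3. Then |4s^2 - 6s + 6| ≤ 4·3^2 + 6·3 + 6 = 60.
Hence |(4s^3 + 2s^2 - 6s - 3) + 15| ≤ 60|s + 2| < ϵ provided |s + 2| < ϵ/60.
Take δ = min(1, ϵ/60). Then 0 < |s + 2| < δ gives both |s + 2| < 1 and |s + 2| < ϵ/60, so |(4s^3 + 2s^2 - 6s - 3) + 15| < ϵ.

δ = min(1, ϵ/60)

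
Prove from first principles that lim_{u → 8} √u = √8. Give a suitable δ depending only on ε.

δ = min(8, √8·ε)

Fix ε > 0. We want δ > 0 such that 0 < |u − 8| < δ implies |√u − √8| < ε.
Rationalise: √u − √8 = (u − 8)/(√u + √8), so |√u − √8| = |u − 8|/(√u + √8).
Restrict δ ≤ 8 so that |u − 8| < 8 forces u > 0, and then √u + √8 > √8.
Hence |√u − √8| < |u − 8|/√8, which is < ε once |u − 8| < √8·ε.
Take δ = min(8, √8·ε). If 0 < |u − 8| < δ then u > 0 and |√u − √8| < |u − 8|/√8 < ε.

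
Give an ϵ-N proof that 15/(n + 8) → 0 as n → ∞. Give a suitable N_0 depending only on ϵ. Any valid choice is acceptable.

Let ϵ > 0. For n ≥ 1, |15/(n + 8) − 0| = 15/(n + 8) ≤ 15/n.
We need 15/n < ϵ, i.e. n > 15/ϵ.
Take N_0 = 15/ϵ. If n > N_0 then |15/(n + 8)| ≤ 15/n < ϵ.

N_0 = 15/ϵ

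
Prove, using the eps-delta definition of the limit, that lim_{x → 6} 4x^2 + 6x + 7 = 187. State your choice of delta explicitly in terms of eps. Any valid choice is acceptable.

delta = min(2, eps/62)

Let eps > 0 be given. We want delta > 0 such that 0 < |x − 6| < delta implies |(4x^2 + 6x + 7) − 187| < eps.
(4x^2 + 6x + 7) − 187 = 4x^2 + 6x - 180 = (x − 6)(4x + 30).
So |(4x^2 + 6x + 7) − 187| = |x − 6|·|4x + 30|.
Assume first that |x − 6| < 2, so |x| < 8. Then |4x + 30| ≤ 4·8 + 30 = 62.
Hence |(4x^2 + 6x + 7) − 187| ≤ 62|x − 6| < eps provided |x − 6| < eps/62.
Choosing delta = min(2, eps/62) ensures both conditions, hence |(4x^2 + 6x + 7) − 187| < eps.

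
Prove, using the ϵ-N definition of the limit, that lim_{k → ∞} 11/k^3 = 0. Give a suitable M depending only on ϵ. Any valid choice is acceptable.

M = (11/ϵ)^{1/3}

Let ϵ > 0. For k ≥ 1, |11/k^3 − 0| = 11/k^3.
11/k^3 < ϵ ⇔ k^3 > 11/ϵ ⇔ k > (11/ϵ)^{1/3}.
Take M = (11/ϵ)^{1/3}. Then k > M implies 11/k^3 < ϵ.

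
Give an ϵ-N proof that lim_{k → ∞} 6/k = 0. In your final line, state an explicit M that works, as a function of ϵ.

M = 6/ϵ

Let ϵ > 0. For k ≥ 1, |6/k − 0| = 6/(k) ≤ 6/k.
We need 6/k < ϵ, i.e. k > 6/ϵ.
Take M = 6/ϵ. If k > M then |6/k| ≤ 6/k < ϵ.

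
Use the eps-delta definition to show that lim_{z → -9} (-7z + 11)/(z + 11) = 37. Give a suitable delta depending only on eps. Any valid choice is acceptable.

Suppose eps > 0. We want delta > 0 with 0 < |z + 9| < delta ⇒ |(-7z + 11)/(z + 11) − 37| < eps.
Combining over a common denominator, (-7z + 11)/(z + 11) − 37 = [(-7z + 11)·2 − 74·(z + 11)] / [2·(z + 11)] = -88(z + 9) / (2(z + 11)).
So |(-7z + 11)/(z + 11) − 37| = 88|z + 9| / (2·|z + 11|).
Require delta ≤ 1, so |z + 11| ≥ |2| − |z + 9| > 2 − 1 = 1.
Hence |(-7z + 11)/(z + 11) − 37| < 88|z + 9|/(2·1) = 44|z + 9|, which is < eps once |z + 9| < (1/44)eps.
Take delta = min(1, (1/44)eps). Then 0 < |z + 9| < delta forces both bounds, so |(-7z + 11)/(z + 11) − 37| < eps.

delta = min(1, (1/44)eps)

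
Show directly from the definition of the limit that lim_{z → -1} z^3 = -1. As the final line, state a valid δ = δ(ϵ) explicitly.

Let ϵ > 0. We seek δ > 0 with 0 < |z + 1| < δ ⇒ |z^3 + 1| < ϵ.
Factor: z^3 + 1 = (z + 1)(z^2 - z + 1), so |z^3 + 1| = |z + 1|·|z^2 - z + 1|.
Impose δ ≤ 2 so that |z| < 3; then |z^2 - z + 1| ≤ 13.
Hence |z^3 + 1| ≤ 13|z + 1|, which is < ϵ once |z + 1| < ϵ/13.
Take δ = min(2, ϵ/13). If 0 < |z + 1| < δ then both bounds hold and |z^3 + 1| ≤ 13|z + 1| < 13·(ϵ/13) = ϵ.

δ = min(2, ϵ/13)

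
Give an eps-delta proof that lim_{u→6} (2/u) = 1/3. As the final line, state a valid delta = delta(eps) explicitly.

delta = min(3, 9eps)

Let eps > 0. We seek delta > 0 such that 0 < |u − 6| < delta implies |2/u − (1/3)| < eps.
|2/u − (1/3)| = 2·|6 − u|/(6·|u|) = 2|u − 6|/(6|u|).
Restrict delta ≤ 3. Then |u − 6| < 3 gives |u| > 3, so 6|u| > 18.
Then |2/u − (1/3)| < 2|u − 6|/18, which is < eps when |u − 6| < 9eps.
Take delta = min(3, 9eps). Then 0 < |u − 6| < delta gives both |u − 6| < 3 and |u − 6| < 9eps, so |2/u − (1/3)| < eps.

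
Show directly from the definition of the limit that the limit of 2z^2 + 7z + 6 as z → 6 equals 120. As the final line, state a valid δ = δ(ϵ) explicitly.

Let ϵ > 0 be given. We want δ > 0 such that 0 < |z − 6| < δ implies |(2z^2 + 7z + 6) − 120| < ϵ.
(2z^2 + 7z + 6) − 120 = 2z^2 + 7z - 114 = (z − 6)(2z + 19).
So |(2z^2 + 7z + 6) − 120| = |z − 6|·|2z + 19|.
Require δ ≤ 1. Then |z − 6| < 1 gives |z| < 7, and by the triangle inequality |2z + 19| ≤ 2·7 + 19 = 33.
Hence |(2z^2 + 7z + 6) − 120| ≤ 33|z − 6| < ϵ provided |z − 6| < ϵ/33.
Choosing δ = min(1, ϵ/33) ensures both conditions, hence |(2z^2 + 7z + 6) − 120| < ϵ.

δ = min(1, ϵ/33)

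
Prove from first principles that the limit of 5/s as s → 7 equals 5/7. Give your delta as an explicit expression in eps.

Fix eps > 0. We seek delta > 0 such that 0 < |s − 7| < delta implies |5/s − (5/7)| < eps.
|5/s − (5/7)| = 5·|7 − s|/(7·|s|) = 5|s − 7|/(7|s|).
Require delta ≤ 7/2 so that |s| > 7 − 7/2 = 7/2, hence 7|s| > 49/2.
Then |5/s − (5/7)| < 5|s − 7|/(49/2), which is < eps when |s − 7| < (49/10)eps.
Take delta = min(7/2, (49/10)eps). Then 0 < |s − 7| < delta gives both |s − 7| < 7/2 and |s − 7| < (49/10)eps, so |5/s − (5/7)| < eps.

delta = min(7/2, (49/10)eps)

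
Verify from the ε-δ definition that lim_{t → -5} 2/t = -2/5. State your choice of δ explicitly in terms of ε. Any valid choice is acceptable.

Let ε > 0. We seek δ > 0 such that 0 < |t + 5| < δ implies |2/t + 2/5| < ε.
|2/t + 2/5| = 2·|-5 − t|/(5·|t|) = 2|t + 5|/(5|t|).
Restrict δ ≤ 5/2. Then |t + 5| < 5/2 gives |t| > 5/2, so 5|t| > 25/2.
Then |2/t + 2/5| < 2|t + 5|/(25/2), which is < ε when |t + 5| < (25/4)ε.
Take δ = min(5/2, (25/4)ε). Then 0 < |t + 5| < δ gives both |t + 5| < 5/2 and |t + 5| < (25/4)ε, so |2/t + 2/5| < ε.

δ = min(5/2, (25/4)ε)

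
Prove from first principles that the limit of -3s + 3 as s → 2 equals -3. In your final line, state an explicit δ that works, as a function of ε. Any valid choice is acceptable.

δ = ε/3

Let ε > 0. We need δ > 0 so that 0 < |s − 2| < δ implies |(-3s + 3) + 3| < ε.
|(-3s + 3) + 3| = |-3s + 6| = 3|s − 2|.
Thus it suffices that |s − 2| < ε/3.
Choosing δ = ε/3 gives |(-3s + 3) + 3| = 3|s − 2| < ε whenever |s − 2| < δ.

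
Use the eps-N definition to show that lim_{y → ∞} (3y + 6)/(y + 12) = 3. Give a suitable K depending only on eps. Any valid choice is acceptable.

K = 30/eps

Fix eps > 0. We seek K > 0 such that y > K implies |(3y + 6)/(y + 12) − 3| < eps.
(3y + 6)/(y + 12) − 3 = ((3y + 6) − 3(y + 12)) / ((y + 12)) = -30/((y + 12)).
For y > 0 we have y + 12 > y, so |(3y + 6)/(y + 12) − 3| = 30/((y + 12)) < 30/(y) = 30/y.
Thus |(3y + 6)/(y + 12) − 3| < eps whenever y > 30/eps.
Take K = 30/eps. If y > K then |(3y + 6)/(y + 12) − 3| < 30/y < eps.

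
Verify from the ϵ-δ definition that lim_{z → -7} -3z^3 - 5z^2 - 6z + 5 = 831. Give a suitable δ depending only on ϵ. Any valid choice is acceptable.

δ = min(1, ϵ/438)

Suppose ϵ > 0. We want δ > 0 such that 0 < |z + 7| < δ implies |(-3z^3 - 5z^2 - 6z + 5) − 831| < ϵ.
(-3z^3 - 5z^2 - 6z + 5) − 831 = -3z^3 - 5z^2 - 6z - 826 = (z + 7)(-3z^2 + 16z - 118).
So |(-3z^3 - 5z^2 - 6z + 5) − 831| = |z + 7|·|-3z^2 + 16z - 118|.
Assume first that |z + 7| < 1, so |z| < 8. Then |-3z^2 + 16z - 118| ≤ 3·8^2 + 16·8 + 118 = 438.
Hence |(-3z^3 - 5z^2 - 6z + 5) − 831| ≤ 438|z + 7| < ϵ provided |z + 7| < ϵ/438.
Choosing δ = min(1, ϵ/438) ensures both conditions, hence |(-3z^3 - 5z^2 - 6z + 5) − 831| < ϵ.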